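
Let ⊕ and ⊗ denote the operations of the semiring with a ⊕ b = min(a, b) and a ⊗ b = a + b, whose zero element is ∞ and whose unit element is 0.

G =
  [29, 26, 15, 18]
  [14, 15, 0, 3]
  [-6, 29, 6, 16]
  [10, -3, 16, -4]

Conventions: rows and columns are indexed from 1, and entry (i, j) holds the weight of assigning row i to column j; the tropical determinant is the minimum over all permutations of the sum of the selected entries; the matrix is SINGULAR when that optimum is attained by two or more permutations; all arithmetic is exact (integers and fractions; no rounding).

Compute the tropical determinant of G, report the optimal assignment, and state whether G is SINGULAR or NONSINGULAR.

σ = (1, 2, 3, 4): 29 + 15 + 6 + (-4) = 46
σ = (1, 2, 4, 3): 29 + 15 + 16 + 16 = 76
σ = (1, 3, 2, 4): 29 + 0 + 29 + (-4) = 54
σ = (1, 3, 4, 2): 29 + 0 + 16 + (-3) = 42
σ = (1, 4, 2, 3): 29 + 3 + 29 + 16 = 77
σ = (1, 4, 3, 2): 29 + 3 + 6 + (-3) = 35
σ = (2, 1, 3, 4): 26 + 14 + 6 + (-4) = 42
σ = (2, 1, 4, 3): 26 + 14 + 16 + 16 = 72
σ = (2, 3, 1, 4): 26 + 0 + (-6) + (-4) = 16
σ = (2, 3, 4, 1): 26 + 0 + 16 + 10 = 52
σ = (2, 4, 1, 3): 26 + 3 + (-6) + 16 = 39
σ = (2, 4, 3, 1): 26 + 3 + 6 + 10 = 45
σ = (3, 1, 2, 4): 15 + 14 + 29 + (-4) = 54
σ = (3, 1, 4, 2): 15 + 14 + 16 + (-3) = 42
σ = (3, 2, 1, 4): 15 + 15 + (-6) + (-4) = 20
σ = (3, 2, 4, 1): 15 + 15 + 16 + 10 = 56
σ = (3, 4, 1, 2): 15 + 3 + (-6) + (-3) = 9
σ = (3, 4, 2, 1): 15 + 3 + 29 + 10 = 57
σ = (4, 1, 2, 3): 18 + 14 + 29 + 16 = 77
σ = (4, 1, 3, 2): 18 + 14 + 6 + (-3) = 35
σ = (4, 2, 1, 3): 18 + 15 + (-6) + 16 = 43
σ = (4, 2, 3, 1): 18 + 15 + 6 + 10 = 49
σ = (4, 3, 1, 2): 18 + 0 + (-6) + (-3) = 9
σ = (4, 3, 2, 1): 18 + 0 + 29 + 10 = 57
Optimal value attained by: σ = (3, 4, 1, 2).
Answer: det⊕(G) = 9; verdict: SINGULAR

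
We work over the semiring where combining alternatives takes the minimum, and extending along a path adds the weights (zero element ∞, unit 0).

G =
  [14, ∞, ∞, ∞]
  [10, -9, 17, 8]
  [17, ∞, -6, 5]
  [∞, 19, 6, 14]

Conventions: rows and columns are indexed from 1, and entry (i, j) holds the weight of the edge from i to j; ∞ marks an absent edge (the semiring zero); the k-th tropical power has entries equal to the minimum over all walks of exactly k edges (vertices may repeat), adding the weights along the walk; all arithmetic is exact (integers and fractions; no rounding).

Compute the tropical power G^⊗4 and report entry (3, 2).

G^⊗2:
  [28, ∞, ∞, ∞]
  [1, -18, 8, -1]
  [11, 24, -12, -1]
  [23, 10, 0, 11]
G^⊗3:
  [42, ∞, ∞, ∞]
  [-8, -27, -1, -10]
  [5, 15, -18, -7]
  [17, 1, -6, 5]
G^⊗4:
  [56, ∞, ∞, ∞]
  [-17, -36, -10, -19]
  [-1, 6, -24, -13]
  [11, -8, -12, -1]
Key observation: the optimum is the walk 3->4->2->2->2, with weight 5 + 19 + (-9) + (-9) = 6.
Optimal value attained by: walk 3->4->2->2->2.
Answer: (G^⊗4)[3][2] = 6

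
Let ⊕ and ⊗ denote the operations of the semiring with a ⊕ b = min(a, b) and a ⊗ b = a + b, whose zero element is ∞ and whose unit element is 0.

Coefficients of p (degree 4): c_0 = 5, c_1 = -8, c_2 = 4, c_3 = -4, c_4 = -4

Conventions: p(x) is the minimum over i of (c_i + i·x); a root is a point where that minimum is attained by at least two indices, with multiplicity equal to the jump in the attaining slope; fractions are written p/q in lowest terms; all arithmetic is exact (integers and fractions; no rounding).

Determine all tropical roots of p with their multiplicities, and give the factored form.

hull edge (i=0, c=5) to (i=1, c=-8): slope -13, span 1
hull edge (i=1, c=-8) to (i=4, c=-4): slope 4/3, span 3
Factored form: p(x) = -4 ⊗ (x ⊕ (-4/3)) ⊗ (x ⊕ (-4/3)) ⊗ (x ⊕ (-4/3)) ⊗ (x ⊕ 13)
Answer: roots = -4/3 (mult 3), 13 (mult 1)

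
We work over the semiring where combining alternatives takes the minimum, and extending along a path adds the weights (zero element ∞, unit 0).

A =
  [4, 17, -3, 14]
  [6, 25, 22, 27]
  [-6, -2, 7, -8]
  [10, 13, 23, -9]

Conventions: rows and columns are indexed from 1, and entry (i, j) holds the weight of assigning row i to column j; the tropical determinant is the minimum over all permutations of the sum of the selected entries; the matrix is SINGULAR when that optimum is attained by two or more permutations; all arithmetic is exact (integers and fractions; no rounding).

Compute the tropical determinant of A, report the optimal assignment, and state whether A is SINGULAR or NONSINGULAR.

σ = (1, 2, 3, 4): 4 + 25 + 7 + (-9) = 27
σ = (1, 2, 4, 3): 4 + 25 + (-8) + 23 = 44
σ = (1, 3, 2, 4): 4 + 22 + (-2) + (-9) = 15
σ = (1, 3, 4, 2): 4 + 22 + (-8) + 13 = 31
σ = (1, 4, 2, 3): 4 + 27 + (-2) + 23 = 52
σ = (1, 4, 3, 2): 4 + 27 + 7 + 13 = 51
σ = (2, 1, 3, 4): 17 + 6 + 7 + (-9) = 21
σ = (2, 1, 4, 3): 17 + 6 + (-8) + 23 = 38
σ = (2, 3, 1, 4): 17 + 22 + (-6) + (-9) = 24
σ = (2, 3, 4, 1): 17 + 22 + (-8) + 10 = 41
σ = (2, 4, 1, 3): 17 + 27 + (-6) + 23 = 61
σ = (2, 4, 3, 1): 17 + 27 + 7 + 10 = 61
σ = (3, 1, 2, 4): (-3) + 6 + (-2) + (-9) = -8
σ = (3, 1, 4, 2): (-3) + 6 + (-8) + 13 = 8
σ = (3, 2, 1, 4): (-3) + 25 + (-6) + (-9) = 7
σ = (3, 2, 4, 1): (-3) + 25 + (-8) + 10 = 24
σ = (3, 4, 1, 2): (-3) + 27 + (-6) + 13 = 31
σ = (3, 4, 2, 1): (-3) + 27 + (-2) + 10 = 32
σ = (4, 1, 2, 3): 14 + 6 + (-2) + 23 = 41
σ = (4, 1, 3, 2): 14 + 6 + 7 + 13 = 40
σ = (4, 2, 1, 3): 14 + 25 + (-6) + 23 = 56
σ = (4, 2, 3, 1): 14 + 25 + 7 + 10 = 56
σ = (4, 3, 1, 2): 14 + 22 + (-6) + 13 = 43
σ = (4, 3, 2, 1): 14 + 22 + (-2) + 10 = 44
Optimal value attained by: σ = (3, 1, 2, 4).
Answer: det⊕(A) = -8; verdict: NONSINGULAR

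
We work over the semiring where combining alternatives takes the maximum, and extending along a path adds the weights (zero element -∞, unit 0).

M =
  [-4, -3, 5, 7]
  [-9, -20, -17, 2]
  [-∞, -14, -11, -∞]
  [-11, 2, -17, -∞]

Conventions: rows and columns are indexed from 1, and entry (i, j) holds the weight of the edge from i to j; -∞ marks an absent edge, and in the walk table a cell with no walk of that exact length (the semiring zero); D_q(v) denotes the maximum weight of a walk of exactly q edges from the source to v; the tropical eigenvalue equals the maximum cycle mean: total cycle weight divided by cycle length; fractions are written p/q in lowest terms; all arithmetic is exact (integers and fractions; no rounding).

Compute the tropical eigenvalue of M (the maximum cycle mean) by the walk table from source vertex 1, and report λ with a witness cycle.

q=0: [0, -∞, -∞, -∞]
q=1: [-4, -3, 5, 7]
q=2: [-4, 9, 1, 3]
q=3: [0, 5, 1, 11]
q=4: [0, 13, 5, 7]
Optimal cycle mean attained by: cycle 2->4->2, total 2 + 2, length 2.
Answer: λ = 2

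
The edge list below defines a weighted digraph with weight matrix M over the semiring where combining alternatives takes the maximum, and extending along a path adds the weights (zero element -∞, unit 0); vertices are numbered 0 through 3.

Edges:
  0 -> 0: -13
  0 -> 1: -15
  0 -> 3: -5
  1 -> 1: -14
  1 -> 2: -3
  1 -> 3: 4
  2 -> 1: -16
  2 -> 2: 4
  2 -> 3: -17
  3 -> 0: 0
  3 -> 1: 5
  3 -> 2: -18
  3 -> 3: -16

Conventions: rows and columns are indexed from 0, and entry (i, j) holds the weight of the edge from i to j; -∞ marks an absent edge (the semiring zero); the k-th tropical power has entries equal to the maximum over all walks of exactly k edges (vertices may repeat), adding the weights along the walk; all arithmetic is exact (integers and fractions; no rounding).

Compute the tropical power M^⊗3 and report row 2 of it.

M^⊗2:
  [-5, 0, -18, -11]
  [4, 9, 1, -10]
  [-17, -12, 8, -12]
  [-13, -9, 2, 9]
M^⊗3:
  [-11, -6, -3, 4]
  [-9, -5, 6, 13]
  [-12, -7, 12, -8]
  [9, 14, 6, -5]
Answer: row 2 of M^⊗3 = [-12, -7, 12, -8]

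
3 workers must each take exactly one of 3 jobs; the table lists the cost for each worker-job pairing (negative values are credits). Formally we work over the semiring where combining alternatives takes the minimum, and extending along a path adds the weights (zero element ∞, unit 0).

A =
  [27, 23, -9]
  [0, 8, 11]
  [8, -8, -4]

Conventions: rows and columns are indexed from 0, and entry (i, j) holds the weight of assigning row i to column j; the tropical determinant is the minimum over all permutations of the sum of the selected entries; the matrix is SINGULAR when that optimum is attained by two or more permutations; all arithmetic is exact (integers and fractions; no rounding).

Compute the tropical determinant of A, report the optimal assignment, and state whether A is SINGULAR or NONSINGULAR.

σ = (0, 1, 2): 27 + 8 + (-4) = 31
σ = (0, 2, 1): 27 + 11 + (-8) = 30
σ = (1, 0, 2): 23 + 0 + (-4) = 19
σ = (1, 2, 0): 23 + 11 + 8 = 42
σ = (2, 0, 1): (-9) + 0 + (-8) = -17
σ = (2, 1, 0): (-9) + 8 + 8 = 7
Optimal value attained by: σ = (2, 0, 1).
Answer: det⊕(A) = -17; verdict: NONSINGULAR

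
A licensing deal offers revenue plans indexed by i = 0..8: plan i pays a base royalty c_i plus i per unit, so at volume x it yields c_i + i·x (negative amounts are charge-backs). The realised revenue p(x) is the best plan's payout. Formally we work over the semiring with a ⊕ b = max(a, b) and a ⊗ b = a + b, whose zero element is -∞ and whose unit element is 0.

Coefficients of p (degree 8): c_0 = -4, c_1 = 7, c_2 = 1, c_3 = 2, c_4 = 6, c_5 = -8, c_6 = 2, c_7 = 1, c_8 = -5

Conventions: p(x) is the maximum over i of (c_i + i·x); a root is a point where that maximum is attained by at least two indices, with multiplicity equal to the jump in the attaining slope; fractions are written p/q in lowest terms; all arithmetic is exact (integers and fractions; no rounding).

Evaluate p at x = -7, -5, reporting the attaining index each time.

p(-7) = max(-4+0·(-7)=-4, 7+1·(-7)=0, 1+2·(-7)=-13, 2+3·(-7)=-19, 6+4·(-7)=-22, -8+5·(-7)=-43, 2+6·(-7)=-40, 1+7·(-7)=-48, -5+8·(-7)=-61) = 0 (attained by i=1)
p(-5) = max(-4+0·(-5)=-4, 7+1·(-5)=2, 1+2·(-5)=-9, 2+3·(-5)=-13, 6+4·(-5)=-14, -8+5·(-5)=-33, 2+6·(-5)=-28, 1+7·(-5)=-34, -5+8·(-5)=-45) = 2 (attained by i=1)
Answer: p(-7) = 0; p(-5) = 2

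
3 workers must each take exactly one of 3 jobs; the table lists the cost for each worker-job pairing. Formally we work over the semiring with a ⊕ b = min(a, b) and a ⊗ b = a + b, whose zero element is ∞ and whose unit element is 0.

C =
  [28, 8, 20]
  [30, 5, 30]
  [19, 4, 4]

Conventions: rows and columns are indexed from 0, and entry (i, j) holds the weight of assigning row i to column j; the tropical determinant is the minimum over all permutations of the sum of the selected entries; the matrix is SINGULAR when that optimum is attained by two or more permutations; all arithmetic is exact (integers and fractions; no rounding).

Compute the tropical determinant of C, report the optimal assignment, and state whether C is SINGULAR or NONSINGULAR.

σ = (0, 1, 2): 28 + 5 + 4 = 37
σ = (0, 2, 1): 28 + 30 + 4 = 62
σ = (1, 0, 2): 8 + 30 + 4 = 42
σ = (1, 2, 0): 8 + 30 + 19 = 57
σ = (2, 0, 1): 20 + 30 + 4 = 54
σ = (2, 1, 0): 20 + 5 + 19 = 44
Optimal value attained by: σ = (0, 1, 2).
Answer: det⊕(C) = 37; verdict: NONSINGULAR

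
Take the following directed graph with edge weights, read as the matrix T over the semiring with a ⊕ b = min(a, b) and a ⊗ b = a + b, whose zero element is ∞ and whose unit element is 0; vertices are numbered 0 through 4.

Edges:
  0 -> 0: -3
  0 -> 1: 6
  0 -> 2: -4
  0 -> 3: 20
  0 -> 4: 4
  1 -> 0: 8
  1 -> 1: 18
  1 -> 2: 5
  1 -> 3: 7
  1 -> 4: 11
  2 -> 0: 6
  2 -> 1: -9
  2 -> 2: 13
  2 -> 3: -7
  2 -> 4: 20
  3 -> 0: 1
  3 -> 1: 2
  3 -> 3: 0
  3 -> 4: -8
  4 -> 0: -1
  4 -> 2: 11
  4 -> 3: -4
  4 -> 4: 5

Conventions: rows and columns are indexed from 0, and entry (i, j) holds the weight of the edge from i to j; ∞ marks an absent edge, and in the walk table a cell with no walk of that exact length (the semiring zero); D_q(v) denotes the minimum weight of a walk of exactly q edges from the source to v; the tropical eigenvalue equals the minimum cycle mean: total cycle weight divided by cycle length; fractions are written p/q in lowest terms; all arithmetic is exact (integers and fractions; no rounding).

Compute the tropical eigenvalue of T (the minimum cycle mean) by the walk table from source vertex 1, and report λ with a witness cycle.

q=0: [∞, 0, ∞, ∞, ∞]
q=1: [8, 18, 5, 7, 11]
q=2: [5, -4, 4, -2, -1]
q=3: [-2, -5, 1, -5, -10]
q=4: [-11, -8, -6, -14, -13]
q=5: [-14, -15, -15, -17, -22]
Optimal cycle mean attained by: cycle 3->4->3, total (-8) + (-4), length 2.
Answer: λ = -6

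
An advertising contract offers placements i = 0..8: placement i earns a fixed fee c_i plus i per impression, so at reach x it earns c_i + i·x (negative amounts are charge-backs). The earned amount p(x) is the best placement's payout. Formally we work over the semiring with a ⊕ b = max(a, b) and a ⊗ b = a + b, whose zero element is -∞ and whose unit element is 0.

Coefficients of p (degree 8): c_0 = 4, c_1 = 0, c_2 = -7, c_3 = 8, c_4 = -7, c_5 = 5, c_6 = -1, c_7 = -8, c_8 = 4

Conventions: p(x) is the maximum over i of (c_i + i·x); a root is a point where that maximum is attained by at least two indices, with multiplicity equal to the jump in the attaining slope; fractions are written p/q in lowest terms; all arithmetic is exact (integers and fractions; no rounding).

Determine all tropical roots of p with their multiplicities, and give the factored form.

hull edge (i=0, c=4) to (i=3, c=8): slope 4/3, span 3
hull edge (i=3, c=8) to (i=8, c=4): slope -4/5, span 5
Factored form: p(x) = 4 ⊗ (x ⊕ (-4/3)) ⊗ (x ⊕ (-4/3)) ⊗ (x ⊕ (-4/3)) ⊗ (x ⊕ 4/5) ⊗ (x ⊕ 4/5) ⊗ (x ⊕ 4/5) ⊗ (x ⊕ 4/5) ⊗ (x ⊕ 4/5)
Answer: roots = -4/3 (mult 3), 4/5 (mult 5)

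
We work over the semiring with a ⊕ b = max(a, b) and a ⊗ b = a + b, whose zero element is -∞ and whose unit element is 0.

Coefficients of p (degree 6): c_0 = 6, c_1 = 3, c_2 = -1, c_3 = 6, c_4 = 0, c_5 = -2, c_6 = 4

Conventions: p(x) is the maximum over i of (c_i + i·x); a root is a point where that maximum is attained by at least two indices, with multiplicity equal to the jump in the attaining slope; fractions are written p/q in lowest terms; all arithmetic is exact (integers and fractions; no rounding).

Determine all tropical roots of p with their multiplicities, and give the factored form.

hull edge (i=0, c=6) to (i=3, c=6): slope 0, span 3
hull edge (i=3, c=6) to (i=6, c=4): slope -2/3, span 3
Factored form: p(x) = 4 ⊗ (x ⊕ 0) ⊗ (x ⊕ 0) ⊗ (x ⊕ 0) ⊗ (x ⊕ 2/3) ⊗ (x ⊕ 2/3) ⊗ (x ⊕ 2/3)
Answer: roots = 0 (mult 3), 2/3 (mult 3)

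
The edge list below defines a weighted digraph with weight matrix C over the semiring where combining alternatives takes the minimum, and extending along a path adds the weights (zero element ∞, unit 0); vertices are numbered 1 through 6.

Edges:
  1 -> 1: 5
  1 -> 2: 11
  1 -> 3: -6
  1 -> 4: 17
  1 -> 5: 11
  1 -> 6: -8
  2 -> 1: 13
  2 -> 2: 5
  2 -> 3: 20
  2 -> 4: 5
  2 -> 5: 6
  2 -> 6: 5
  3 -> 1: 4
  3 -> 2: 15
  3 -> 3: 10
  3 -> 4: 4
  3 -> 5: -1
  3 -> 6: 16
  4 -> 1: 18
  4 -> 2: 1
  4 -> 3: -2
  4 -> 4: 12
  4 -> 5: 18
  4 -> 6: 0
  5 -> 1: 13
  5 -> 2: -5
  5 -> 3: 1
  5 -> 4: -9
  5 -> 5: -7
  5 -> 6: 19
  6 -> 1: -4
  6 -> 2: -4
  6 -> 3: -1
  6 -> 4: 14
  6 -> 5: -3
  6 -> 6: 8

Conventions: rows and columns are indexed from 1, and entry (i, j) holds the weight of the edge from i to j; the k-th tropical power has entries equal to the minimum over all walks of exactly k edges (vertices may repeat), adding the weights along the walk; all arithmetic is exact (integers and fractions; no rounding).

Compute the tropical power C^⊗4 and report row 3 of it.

C^⊗2:
  [-12, -12, -9, -2, -11, -3]
  [1, 1, 3, -3, -1, 5]
  [9, -6, -2, -10, -8, -4]
  [-4, -4, -1, 2, -3, 6]
  [5, -12, -11, -16, -14, -9]
  [1, -8, -10, -12, -10, -12]
C^⊗3:
  [-7, -16, -18, -20, -18, -20]
  [1, -6, -5, -10, -8, -7]
  [-8, -13, -12, -17, -15, -10]
  [1, -8, -10, -12, -10, -12]
  [-13, -19, -18, -23, -21, -16]
  [-16, -16, -14, -19, -17, -12]
C^⊗4:
  [-24, -24, -22, -27, -25, -20]
  [-11, -13, -12, -17, -15, -10]
  [-14, -20, -19, -24, -22, -17]
  [-16, -16, -14, -19, -17, -12]
  [-20, -26, -25, -30, -28, -23]
  [-16, -22, -22, -26, -24, -24]
Answer: row 3 of C^⊗4 = [-14, -20, -19, -24, -22, -17]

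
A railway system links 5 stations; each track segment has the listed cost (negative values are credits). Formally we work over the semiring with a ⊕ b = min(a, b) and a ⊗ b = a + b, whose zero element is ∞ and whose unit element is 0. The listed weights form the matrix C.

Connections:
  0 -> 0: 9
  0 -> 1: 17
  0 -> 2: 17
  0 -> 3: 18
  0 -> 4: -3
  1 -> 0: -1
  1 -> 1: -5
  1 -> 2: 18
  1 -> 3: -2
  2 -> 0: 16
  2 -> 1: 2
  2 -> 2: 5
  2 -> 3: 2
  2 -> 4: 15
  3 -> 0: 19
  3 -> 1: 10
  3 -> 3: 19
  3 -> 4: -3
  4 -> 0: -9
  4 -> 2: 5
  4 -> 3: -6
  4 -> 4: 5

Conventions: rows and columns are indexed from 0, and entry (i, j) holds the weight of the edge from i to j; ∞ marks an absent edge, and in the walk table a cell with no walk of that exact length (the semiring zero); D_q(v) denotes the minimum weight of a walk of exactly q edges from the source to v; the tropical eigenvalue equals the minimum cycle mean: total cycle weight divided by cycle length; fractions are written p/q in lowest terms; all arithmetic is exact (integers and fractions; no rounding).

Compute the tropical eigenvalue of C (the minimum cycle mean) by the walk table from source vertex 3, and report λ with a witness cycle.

q=0: [∞, ∞, ∞, 0, ∞]
q=1: [19, 10, ∞, 19, -3]
q=2: [-12, 5, 2, -9, 2]
q=3: [-7, 0, 5, -4, -15]
q=4: [-24, -5, -10, -21, -10]
q=5: [-19, -11, -7, -16, -27]
Optimal cycle mean attained by: cycle 0->4->0, total (-3) + (-9), length 2.
Answer: λ = -6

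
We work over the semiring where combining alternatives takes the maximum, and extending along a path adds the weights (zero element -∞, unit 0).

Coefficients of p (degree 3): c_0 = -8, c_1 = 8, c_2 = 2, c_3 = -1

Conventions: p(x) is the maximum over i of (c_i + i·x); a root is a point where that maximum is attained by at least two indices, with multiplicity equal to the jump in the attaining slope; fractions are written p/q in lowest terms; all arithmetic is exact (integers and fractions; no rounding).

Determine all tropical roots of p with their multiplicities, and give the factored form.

hull edge (i=0, c=-8) to (i=1, c=8): slope 16, span 1
hull edge (i=1, c=8) to (i=3, c=-1): slope -9/2, span 2
Factored form: p(x) = -1 ⊗ (x ⊕ (-16)) ⊗ (x ⊕ 9/2) ⊗ (x ⊕ 9/2)
Answer: roots = -16 (mult 1), 9/2 (mult 2)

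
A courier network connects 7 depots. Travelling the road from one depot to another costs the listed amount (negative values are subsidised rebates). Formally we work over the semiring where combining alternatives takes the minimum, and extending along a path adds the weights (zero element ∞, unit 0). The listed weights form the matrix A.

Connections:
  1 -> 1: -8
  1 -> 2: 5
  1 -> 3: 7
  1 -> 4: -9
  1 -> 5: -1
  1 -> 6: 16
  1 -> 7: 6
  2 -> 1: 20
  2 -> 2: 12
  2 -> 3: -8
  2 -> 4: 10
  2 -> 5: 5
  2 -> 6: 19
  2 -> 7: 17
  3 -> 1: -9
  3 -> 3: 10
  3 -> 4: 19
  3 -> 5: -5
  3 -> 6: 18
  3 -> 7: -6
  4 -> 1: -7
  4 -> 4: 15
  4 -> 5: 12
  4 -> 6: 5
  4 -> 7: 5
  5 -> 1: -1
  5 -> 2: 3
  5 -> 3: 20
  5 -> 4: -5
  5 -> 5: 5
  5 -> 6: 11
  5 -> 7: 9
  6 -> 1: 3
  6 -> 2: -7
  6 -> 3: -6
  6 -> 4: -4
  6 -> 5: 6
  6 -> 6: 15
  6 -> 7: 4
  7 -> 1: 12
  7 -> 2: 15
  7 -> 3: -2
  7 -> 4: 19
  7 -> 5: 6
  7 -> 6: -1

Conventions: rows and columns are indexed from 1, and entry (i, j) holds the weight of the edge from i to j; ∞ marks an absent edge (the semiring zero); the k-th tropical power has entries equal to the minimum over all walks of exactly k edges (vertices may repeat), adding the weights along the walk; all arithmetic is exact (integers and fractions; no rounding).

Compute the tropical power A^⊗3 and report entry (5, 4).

A^⊗2:
  [-16, -3, -3, -17, -9, -4, -4]
  [-17, 8, 2, 0, -13, 10, -14]
  [-17, -4, -8, -18, -10, -7, -3]
  [-15, -2, -1, -16, -8, 4, -1]
  [-12, 4, -5, -10, -2, 0, 0]
  [-15, 5, -15, -6, -11, 1, -12]
  [-11, -8, -7, -5, -7, 14, -8]
A^⊗3:
  [-24, -11, -11, -25, -17, -12, -12]
  [-25, -12, -16, -26, -18, -15, -11]
  [-25, -14, -13, -26, -18, -13, -14]
  [-23, -10, -10, -24, -16, -11, -11]
  [-20, -7, -6, -21, -13, -5, -11]
  [-24, -10, -14, -24, -20, -13, -21]
  [-19, -6, -16, -20, -12, -9, -13]
Key observation: the optimum is the walk 5->4->1->4, with weight (-5) + (-7) + (-9) = -21.
Optimal value attained by: walk 5->4->1->4.
Answer: (A^⊗3)[5][4] = -21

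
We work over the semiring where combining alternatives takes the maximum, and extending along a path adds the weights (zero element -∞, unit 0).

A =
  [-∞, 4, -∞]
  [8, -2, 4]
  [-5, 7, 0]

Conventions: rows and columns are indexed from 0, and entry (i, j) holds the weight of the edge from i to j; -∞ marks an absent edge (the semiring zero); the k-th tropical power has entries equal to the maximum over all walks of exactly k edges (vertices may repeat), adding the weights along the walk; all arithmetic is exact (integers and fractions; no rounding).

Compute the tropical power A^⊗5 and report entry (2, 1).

A^⊗2:
  [12, 2, 8]
  [6, 12, 4]
  [15, 7, 11]
A^⊗3:
  [10, 16, 8]
  [20, 11, 16]
  [15, 19, 11]
A^⊗4:
  [24, 15, 20]
  [19, 24, 16]
  [27, 19, 23]
A^⊗5:
  [23, 28, 20]
  [32, 23, 28]
  [27, 31, 23]
Key observation: the optimum is the walk 2->1->0->1->0->1, with weight 7 + 8 + 4 + 8 + 4 = 31.
Optimal value attained by: walk 2->1->0->1->0->1.
Answer: (A^⊗5)[2][1] = 31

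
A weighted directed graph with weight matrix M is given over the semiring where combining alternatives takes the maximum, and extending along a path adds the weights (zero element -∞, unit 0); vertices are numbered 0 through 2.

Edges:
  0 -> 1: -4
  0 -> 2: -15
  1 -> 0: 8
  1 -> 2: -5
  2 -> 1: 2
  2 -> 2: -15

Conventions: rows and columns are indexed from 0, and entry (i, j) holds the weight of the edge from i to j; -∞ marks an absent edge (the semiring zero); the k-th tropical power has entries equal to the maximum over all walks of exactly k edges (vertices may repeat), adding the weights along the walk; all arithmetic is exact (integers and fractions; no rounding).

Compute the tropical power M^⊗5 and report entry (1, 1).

M^⊗2:
  [4, -13, -9]
  [-∞, 4, -7]
  [10, -13, -3]
M^⊗3:
  [-5, 0, -11]
  [12, -5, -1]
  [-5, 6, -5]
M^⊗4:
  [8, -9, -5]
  [3, 8, -3]
  [14, -3, 1]
M^⊗5:
  [-1, 4, -7]
  [16, -1, 3]
  [5, 10, -1]
Key observation: the optimum is the walk 1->0->1->0->2->1, with weight 8 + (-4) + 8 + (-15) + 2 = -1.
Optimal value attained by: walk 1->0->1->0->2->1.
Answer: (M^⊗5)[1][1] = -1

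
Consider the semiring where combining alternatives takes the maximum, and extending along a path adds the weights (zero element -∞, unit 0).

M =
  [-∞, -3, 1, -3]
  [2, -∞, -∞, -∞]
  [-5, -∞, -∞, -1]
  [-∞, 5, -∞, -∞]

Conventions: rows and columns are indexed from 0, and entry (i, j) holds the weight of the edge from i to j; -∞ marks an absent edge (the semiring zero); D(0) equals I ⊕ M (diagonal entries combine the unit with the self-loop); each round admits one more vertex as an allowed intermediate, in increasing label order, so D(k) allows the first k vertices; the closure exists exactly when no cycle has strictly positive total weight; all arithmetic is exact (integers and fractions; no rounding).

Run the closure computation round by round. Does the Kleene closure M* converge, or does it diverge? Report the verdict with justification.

D(0):
  [0, -3, 1, -3]
  [2, 0, -∞, -∞]
  [-5, -∞, 0, -1]
  [-∞, 5, -∞, 0]
D(1):
  [0, -3, 1, -3]
  [2, 0, 3, -1]
  [-5, -8, 0, -1]
  [-∞, 5, -∞, 0]
Detection: at round 2, diagonal entry (3, 3) turns strictly positive.
Key observation: the cycle 3->1->0->3 has total weight 5 + 2 + (-3), which is strictly positive.
Answer: DIVERGES — positive cycle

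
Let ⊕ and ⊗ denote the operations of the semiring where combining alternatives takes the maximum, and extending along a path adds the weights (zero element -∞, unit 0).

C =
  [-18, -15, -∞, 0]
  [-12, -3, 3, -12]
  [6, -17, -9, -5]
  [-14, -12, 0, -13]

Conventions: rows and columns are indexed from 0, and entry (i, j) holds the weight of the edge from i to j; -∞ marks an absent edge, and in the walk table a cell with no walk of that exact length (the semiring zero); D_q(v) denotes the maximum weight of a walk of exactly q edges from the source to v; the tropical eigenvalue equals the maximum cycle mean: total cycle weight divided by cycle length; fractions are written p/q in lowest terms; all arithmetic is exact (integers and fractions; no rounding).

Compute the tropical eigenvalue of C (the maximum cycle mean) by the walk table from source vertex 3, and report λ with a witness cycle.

q=0: [-∞, -∞, -∞, 0]
q=1: [-14, -12, 0, -13]
q=2: [6, -15, -9, -5]
q=3: [-3, -9, -5, 6]
q=4: [1, -6, 6, -3]
Optimal cycle mean attained by: cycle 0->3->2->0, total 0 + 0 + 6, length 3.
Answer: λ = 2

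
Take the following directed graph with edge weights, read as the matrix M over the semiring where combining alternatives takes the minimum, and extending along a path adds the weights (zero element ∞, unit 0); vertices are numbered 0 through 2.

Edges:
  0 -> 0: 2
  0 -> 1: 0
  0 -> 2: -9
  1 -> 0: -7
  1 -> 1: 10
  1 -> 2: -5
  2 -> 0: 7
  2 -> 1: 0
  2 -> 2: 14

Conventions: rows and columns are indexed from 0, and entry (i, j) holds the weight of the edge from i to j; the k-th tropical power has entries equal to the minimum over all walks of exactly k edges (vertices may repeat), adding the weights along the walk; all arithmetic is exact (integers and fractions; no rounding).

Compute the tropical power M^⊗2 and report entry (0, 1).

M^⊗2:
  [-7, -9, -7]
  [-5, -7, -16]
  [-7, 7, -5]
Key observation: the optimum is the walk 0->2->1, with weight (-9) + 0 = -9.
Optimal value attained by: walk 0->2->1.
Answer: (M^⊗2)[0][1] = -9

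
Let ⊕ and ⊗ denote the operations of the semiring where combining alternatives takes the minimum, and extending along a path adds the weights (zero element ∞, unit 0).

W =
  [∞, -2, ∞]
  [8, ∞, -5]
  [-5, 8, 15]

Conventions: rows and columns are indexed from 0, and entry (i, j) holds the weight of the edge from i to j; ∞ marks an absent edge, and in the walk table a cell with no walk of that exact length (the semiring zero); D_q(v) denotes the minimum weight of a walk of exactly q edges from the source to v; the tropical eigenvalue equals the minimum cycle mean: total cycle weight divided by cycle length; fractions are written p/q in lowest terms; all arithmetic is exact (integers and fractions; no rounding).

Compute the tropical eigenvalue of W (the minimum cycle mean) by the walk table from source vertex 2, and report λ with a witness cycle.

q=0: [∞, ∞, 0]
q=1: [-5, 8, 15]
q=2: [10, -7, 3]
q=3: [-2, 8, -12]
Optimal cycle mean attained by: cycle 0->1->2->0, total (-2) + (-5) + (-5), length 3.
Answer: λ = -4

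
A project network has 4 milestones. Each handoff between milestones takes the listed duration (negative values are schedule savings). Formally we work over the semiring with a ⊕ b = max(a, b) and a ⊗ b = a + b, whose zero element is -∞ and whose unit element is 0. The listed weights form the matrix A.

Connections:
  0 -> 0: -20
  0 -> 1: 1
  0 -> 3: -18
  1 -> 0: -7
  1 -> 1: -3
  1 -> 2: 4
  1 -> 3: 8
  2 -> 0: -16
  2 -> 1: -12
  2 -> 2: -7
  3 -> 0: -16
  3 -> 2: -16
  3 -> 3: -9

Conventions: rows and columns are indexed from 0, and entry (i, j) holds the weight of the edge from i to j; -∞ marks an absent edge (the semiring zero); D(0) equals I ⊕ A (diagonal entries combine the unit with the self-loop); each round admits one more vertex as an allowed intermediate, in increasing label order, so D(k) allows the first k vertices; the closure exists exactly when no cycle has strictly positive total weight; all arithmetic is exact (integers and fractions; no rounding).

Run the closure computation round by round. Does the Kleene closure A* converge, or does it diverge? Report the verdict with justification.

D(0):
  [0, 1, -∞, -18]
  [-7, 0, 4, 8]
  [-16, -12, 0, -∞]
  [-16, -∞, -16, 0]
D(1):
  [0, 1, -∞, -18]
  [-7, 0, 4, 8]
  [-16, -12, 0, -34]
  [-16, -15, -16, 0]
D(2):
  [0, 1, 5, 9]
  [-7, 0, 4, 8]
  [-16, -12, 0, -4]
  [-16, -15, -11, 0]
D(3):
  [0, 1, 5, 9]
  [-7, 0, 4, 8]
  [-16, -12, 0, -4]
  [-16, -15, -11, 0]
D(4):
  [0, 1, 5, 9]
  [-7, 0, 4, 8]
  [-16, -12, 0, -4]
  [-16, -15, -11, 0]
Key observation: every diagonal entry stays at the unit through all rounds, so no improving cycle exists.
Answer: CONVERGES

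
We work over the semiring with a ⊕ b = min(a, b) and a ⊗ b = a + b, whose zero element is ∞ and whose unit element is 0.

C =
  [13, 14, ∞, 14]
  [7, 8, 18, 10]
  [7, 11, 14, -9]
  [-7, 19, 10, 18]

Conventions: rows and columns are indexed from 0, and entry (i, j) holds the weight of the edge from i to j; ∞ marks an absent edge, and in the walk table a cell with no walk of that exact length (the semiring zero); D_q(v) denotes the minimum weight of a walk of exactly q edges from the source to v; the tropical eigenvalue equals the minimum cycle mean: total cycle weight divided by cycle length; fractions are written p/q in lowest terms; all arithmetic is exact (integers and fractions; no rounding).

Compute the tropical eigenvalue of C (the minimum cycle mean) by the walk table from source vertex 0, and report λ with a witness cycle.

q=0: [0, ∞, ∞, ∞]
q=1: [13, 14, ∞, 14]
q=2: [7, 22, 24, 24]
q=3: [17, 21, 34, 15]
q=4: [8, 29, 25, 25]
Optimal cycle mean attained by: cycle 2->3->2, total (-9) + 10, length 2.
Answer: λ = 1/2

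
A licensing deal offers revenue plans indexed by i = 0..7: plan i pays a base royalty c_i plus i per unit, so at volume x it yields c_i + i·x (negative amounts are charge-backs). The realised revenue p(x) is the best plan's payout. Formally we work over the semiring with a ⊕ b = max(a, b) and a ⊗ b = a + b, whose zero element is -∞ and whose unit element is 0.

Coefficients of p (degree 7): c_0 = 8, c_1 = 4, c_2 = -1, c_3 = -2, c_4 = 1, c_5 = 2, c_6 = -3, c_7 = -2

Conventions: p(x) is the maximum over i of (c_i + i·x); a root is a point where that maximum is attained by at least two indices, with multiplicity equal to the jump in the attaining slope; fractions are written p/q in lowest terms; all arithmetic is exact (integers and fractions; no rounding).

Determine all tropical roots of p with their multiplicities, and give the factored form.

hull edge (i=0, c=8) to (i=5, c=2): slope -6/5, span 5
hull edge (i=5, c=2) to (i=7, c=-2): slope -2, span 2
Factored form: p(x) = -2 ⊗ (x ⊕ 6/5) ⊗ (x ⊕ 6/5) ⊗ (x ⊕ 6/5) ⊗ (x ⊕ 6/5) ⊗ (x ⊕ 6/5) ⊗ (x ⊕ 2) ⊗ (x ⊕ 2)
Answer: roots = 6/5 (mult 5), 2 (mult 2)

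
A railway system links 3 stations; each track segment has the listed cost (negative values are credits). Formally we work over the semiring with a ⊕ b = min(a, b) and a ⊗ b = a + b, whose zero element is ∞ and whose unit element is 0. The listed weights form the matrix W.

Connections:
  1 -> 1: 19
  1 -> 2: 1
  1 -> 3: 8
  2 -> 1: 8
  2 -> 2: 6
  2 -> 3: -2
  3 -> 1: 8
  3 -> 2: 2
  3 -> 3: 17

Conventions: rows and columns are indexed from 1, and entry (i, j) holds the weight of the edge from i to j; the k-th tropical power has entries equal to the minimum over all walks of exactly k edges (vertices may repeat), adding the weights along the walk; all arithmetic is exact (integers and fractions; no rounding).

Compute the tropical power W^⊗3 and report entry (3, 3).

W^⊗2:
  [9, 7, -1]
  [6, 0, 4]
  [10, 8, 0]
W^⊗3:
  [7, 1, 5]
  [8, 6, -2]
  [8, 2, 6]
Key observation: the optimum is the walk 3->2->2->3, with weight 2 + 6 + (-2) = 6.
Optimal value attained by: walk 3->2->2->3.
Answer: (W^⊗3)[3][3] = 6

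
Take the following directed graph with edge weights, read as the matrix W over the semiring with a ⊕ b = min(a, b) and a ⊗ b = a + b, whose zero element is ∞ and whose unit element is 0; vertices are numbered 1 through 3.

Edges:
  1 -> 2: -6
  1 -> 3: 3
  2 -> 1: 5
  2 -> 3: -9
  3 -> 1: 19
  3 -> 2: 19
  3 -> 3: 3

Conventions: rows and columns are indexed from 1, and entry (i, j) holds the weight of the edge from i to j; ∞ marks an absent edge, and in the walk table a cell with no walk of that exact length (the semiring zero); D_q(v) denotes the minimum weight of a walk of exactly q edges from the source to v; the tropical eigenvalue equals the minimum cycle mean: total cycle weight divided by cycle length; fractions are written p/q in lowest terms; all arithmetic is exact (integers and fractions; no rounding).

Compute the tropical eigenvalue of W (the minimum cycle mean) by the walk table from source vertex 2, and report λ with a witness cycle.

q=0: [∞, 0, ∞]
q=1: [5, ∞, -9]
q=2: [10, -1, -6]
q=3: [4, 4, -10]
Optimal cycle mean attained by: cycle 1->2->1, total (-6) + 5, length 2.
Answer: λ = -1/2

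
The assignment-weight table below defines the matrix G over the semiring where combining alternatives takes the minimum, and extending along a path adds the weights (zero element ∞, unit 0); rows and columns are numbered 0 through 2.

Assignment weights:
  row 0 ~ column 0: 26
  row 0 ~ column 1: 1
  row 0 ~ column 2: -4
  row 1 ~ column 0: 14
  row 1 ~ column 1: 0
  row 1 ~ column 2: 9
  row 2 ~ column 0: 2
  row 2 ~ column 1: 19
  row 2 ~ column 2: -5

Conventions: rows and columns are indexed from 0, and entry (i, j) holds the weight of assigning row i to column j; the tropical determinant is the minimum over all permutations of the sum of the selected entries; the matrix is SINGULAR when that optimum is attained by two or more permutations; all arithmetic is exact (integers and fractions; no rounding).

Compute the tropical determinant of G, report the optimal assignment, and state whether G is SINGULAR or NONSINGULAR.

σ = (0, 1, 2): 26 + 0 + (-5) = 21
σ = (0, 2, 1): 26 + 9 + 19 = 54
σ = (1, 0, 2): 1 + 14 + (-5) = 10
σ = (1, 2, 0): 1 + 9 + 2 = 12
σ = (2, 0, 1): (-4) + 14 + 19 = 29
σ = (2, 1, 0): (-4) + 0 + 2 = -2
Optimal value attained by: σ = (2, 1, 0).
Answer: det⊕(G) = -2; verdict: NONSINGULAR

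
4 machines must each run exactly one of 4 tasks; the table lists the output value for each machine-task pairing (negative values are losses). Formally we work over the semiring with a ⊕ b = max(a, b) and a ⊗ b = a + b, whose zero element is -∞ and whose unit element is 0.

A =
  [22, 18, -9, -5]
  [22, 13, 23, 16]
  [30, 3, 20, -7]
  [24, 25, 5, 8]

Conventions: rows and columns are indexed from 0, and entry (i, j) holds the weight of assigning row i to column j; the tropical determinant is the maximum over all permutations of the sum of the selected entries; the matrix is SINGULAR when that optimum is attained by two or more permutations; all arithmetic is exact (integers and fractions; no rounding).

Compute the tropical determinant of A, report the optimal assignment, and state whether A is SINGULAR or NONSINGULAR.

σ = (0, 1, 2, 3): 22 + 13 + 20 + 8 = 63
σ = (0, 1, 3, 2): 22 + 13 + (-7) + 5 = 33
σ = (0, 2, 1, 3): 22 + 23 + 3 + 8 = 56
σ = (0, 2, 3, 1): 22 + 23 + (-7) + 25 = 63
σ = (0, 3, 1, 2): 22 + 16 + 3 + 5 = 46
σ = (0, 3, 2, 1): 22 + 16 + 20 + 25 = 83
σ = (1, 0, 2, 3): 18 + 22 + 20 + 8 = 68
σ = (1, 0, 3, 2): 18 + 22 + (-7) + 5 = 38
σ = (1, 2, 0, 3): 18 + 23 + 30 + 8 = 79
σ = (1, 2, 3, 0): 18 + 23 + (-7) + 24 = 58
σ = (1, 3, 0, 2): 18 + 16 + 30 + 5 = 69
σ = (1, 3, 2, 0): 18 + 16 + 20 + 24 = 78
σ = (2, 0, 1, 3): (-9) + 22 + 3 + 8 = 24
σ = (2, 0, 3, 1): (-9) + 22 + (-7) + 25 = 31
σ = (2, 1, 0, 3): (-9) + 13 + 30 + 8 = 42
σ = (2, 1, 3, 0): (-9) + 13 + (-7) + 24 = 21
σ = (2, 3, 0, 1): (-9) + 16 + 30 + 25 = 62
σ = (2, 3, 1, 0): (-9) + 16 + 3 + 24 = 34
σ = (3, 0, 1, 2): (-5) + 22 + 3 + 5 = 25
σ = (3, 0, 2, 1): (-5) + 22 + 20 + 25 = 62
σ = (3, 1, 0, 2): (-5) + 13 + 30 + 5 = 43
σ = (3, 1, 2, 0): (-5) + 13 + 20 + 24 = 52
σ = (3, 2, 0, 1): (-5) + 23 + 30 + 25 = 73
σ = (3, 2, 1, 0): (-5) + 23 + 3 + 24 = 45
Optimal value attained by: σ = (0, 3, 2, 1).
Answer: det⊕(A) = 83; verdict: NONSINGULAR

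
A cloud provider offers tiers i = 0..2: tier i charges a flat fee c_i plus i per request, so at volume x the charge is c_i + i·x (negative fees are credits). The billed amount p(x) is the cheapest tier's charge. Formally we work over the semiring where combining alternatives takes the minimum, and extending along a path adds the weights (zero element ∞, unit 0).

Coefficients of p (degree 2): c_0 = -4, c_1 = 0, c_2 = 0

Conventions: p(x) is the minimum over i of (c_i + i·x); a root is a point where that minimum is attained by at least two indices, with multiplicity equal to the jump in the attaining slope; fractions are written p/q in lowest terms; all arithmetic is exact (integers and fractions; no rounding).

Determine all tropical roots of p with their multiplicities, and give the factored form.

hull edge (i=0, c=-4) to (i=2, c=0): slope 2, span 2
Factored form: p(x) = 0 ⊗ (x ⊕ (-2)) ⊗ (x ⊕ (-2))
Answer: roots = -2 (mult 2)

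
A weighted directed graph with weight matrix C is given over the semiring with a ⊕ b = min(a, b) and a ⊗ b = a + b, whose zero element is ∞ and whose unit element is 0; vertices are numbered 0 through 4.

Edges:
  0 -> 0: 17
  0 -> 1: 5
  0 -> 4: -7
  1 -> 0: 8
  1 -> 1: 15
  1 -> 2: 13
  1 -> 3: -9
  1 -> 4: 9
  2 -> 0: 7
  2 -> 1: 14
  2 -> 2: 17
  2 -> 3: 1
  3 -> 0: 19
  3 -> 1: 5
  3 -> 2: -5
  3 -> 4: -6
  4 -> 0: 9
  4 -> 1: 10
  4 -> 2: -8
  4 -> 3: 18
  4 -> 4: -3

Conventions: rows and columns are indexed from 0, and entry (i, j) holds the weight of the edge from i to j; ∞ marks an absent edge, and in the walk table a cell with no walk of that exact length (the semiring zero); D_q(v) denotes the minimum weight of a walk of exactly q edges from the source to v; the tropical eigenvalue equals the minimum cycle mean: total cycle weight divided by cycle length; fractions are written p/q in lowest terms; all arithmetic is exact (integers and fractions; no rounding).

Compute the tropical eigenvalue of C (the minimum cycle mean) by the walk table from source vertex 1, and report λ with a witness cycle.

q=0: [∞, 0, ∞, ∞, ∞]
q=1: [8, 15, 13, -9, 9]
q=2: [10, -4, -14, 6, -15]
q=3: [-7, -5, -23, -13, -18]
q=4: [-16, -9, -26, -22, -21]
q=5: [-19, -17, -29, -25, -28]
Optimal cycle mean attained by: cycle 2->3->4->2, total 1 + (-6) + (-8), length 3.
Answer: λ = -13/3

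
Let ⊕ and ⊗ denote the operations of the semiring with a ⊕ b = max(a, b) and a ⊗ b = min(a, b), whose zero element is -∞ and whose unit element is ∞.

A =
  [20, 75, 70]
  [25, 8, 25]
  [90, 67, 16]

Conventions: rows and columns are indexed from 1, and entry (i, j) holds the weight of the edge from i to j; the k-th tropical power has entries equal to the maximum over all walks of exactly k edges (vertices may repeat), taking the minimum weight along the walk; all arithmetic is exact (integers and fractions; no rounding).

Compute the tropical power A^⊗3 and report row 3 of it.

A^⊗2:
  [70, 67, 25]
  [25, 25, 25]
  [25, 75, 70]
A^⊗3:
  [25, 70, 70]
  [25, 25, 25]
  [70, 67, 25]
Answer: row 3 of A^⊗3 = [70, 67, 25]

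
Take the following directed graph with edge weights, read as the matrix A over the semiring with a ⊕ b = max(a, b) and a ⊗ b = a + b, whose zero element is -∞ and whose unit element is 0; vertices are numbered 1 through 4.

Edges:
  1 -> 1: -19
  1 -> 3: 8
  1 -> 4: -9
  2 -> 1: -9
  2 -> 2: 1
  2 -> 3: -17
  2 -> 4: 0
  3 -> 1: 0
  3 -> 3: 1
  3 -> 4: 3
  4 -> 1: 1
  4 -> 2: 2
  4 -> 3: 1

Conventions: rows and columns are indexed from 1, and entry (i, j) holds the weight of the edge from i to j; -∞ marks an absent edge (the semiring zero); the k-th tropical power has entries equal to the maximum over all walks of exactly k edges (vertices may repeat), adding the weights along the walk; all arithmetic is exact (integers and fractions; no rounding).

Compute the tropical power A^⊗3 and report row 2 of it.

A^⊗2:
  [8, -7, 9, 11]
  [1, 2, 1, 1]
  [4, 5, 8, 4]
  [1, 3, 9, 4]
A^⊗3:
  [12, 13, 16, 12]
  [2, 3, 9, 4]
  [8, 6, 12, 11]
  [9, 6, 10, 12]
Answer: row 2 of A^⊗3 = [2, 3, 9, 4]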